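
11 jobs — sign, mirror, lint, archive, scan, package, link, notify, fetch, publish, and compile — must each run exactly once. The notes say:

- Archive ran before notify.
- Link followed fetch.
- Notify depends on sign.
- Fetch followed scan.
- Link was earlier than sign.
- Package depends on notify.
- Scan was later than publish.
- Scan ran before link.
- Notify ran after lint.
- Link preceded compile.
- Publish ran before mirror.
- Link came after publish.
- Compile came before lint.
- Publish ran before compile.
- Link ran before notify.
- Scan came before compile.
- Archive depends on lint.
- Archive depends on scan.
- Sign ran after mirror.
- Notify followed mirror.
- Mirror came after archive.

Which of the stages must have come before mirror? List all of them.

Directly stated before mirror: archive and publish.
Compile reaches mirror via compile → lint → archive → mirror.
Fetch reaches mirror via fetch → link → compile → lint → archive → mirror.
Link reaches mirror via link → compile → lint → archive → mirror.
Likewise lint and scan each reach mirror by chaining the stated constraints.

archive, compile, fetch, link, lint, publish, scan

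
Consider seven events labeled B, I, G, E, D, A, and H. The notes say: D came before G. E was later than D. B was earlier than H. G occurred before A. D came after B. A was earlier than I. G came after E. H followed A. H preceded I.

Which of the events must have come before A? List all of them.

Directly stated before A: G.
B reaches A via B → D → G → A.
D reaches A via D → G → A.
E reaches A via E → G → A.
No chain forces H (or any of the others) ahead of A.

B, D, E, G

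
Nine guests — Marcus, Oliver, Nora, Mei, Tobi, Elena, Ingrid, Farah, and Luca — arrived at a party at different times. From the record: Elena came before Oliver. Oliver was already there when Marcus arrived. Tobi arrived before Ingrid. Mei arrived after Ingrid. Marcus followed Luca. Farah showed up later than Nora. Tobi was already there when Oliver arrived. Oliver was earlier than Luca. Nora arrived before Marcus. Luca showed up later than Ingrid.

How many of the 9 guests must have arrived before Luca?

4

Directly stated before Luca: Ingrid and Oliver.
Elena reaches Luca via Elena → Oliver → Luca.
Tobi reaches Luca via Tobi → Oliver → Luca.
No chain forces Nora (or any of the others) ahead of Luca.
That's Elena, Ingrid, Oliver, and Tobi — 4 in all.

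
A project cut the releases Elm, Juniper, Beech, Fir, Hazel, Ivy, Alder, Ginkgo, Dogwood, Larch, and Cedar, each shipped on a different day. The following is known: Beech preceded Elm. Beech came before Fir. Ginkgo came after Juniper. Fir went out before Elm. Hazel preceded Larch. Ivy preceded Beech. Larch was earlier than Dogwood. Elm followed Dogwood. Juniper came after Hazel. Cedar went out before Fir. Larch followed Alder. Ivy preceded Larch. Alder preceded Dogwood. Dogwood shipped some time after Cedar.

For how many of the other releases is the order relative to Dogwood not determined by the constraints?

4

Forced before Dogwood: Alder, Cedar, Hazel, Ivy, and Larch; forced after Dogwood: Elm.
That leaves Beech, Fir, Ginkgo, and Juniper with no forced order relative to Dogwood — 4.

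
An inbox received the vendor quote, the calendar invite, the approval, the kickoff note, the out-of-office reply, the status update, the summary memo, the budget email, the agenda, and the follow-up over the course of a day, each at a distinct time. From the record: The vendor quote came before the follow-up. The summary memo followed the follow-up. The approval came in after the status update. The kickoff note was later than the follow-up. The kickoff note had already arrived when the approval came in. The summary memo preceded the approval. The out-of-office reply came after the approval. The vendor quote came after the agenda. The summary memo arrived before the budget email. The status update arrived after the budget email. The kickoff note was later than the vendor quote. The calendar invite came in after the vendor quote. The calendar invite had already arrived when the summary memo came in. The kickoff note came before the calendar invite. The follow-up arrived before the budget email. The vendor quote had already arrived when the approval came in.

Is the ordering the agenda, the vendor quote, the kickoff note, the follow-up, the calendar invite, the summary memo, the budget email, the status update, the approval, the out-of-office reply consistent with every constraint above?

The constraints require the follow-up before the kickoff note, but in the proposed sequence the kickoff note appears ahead of the follow-up. That one violation is enough.

no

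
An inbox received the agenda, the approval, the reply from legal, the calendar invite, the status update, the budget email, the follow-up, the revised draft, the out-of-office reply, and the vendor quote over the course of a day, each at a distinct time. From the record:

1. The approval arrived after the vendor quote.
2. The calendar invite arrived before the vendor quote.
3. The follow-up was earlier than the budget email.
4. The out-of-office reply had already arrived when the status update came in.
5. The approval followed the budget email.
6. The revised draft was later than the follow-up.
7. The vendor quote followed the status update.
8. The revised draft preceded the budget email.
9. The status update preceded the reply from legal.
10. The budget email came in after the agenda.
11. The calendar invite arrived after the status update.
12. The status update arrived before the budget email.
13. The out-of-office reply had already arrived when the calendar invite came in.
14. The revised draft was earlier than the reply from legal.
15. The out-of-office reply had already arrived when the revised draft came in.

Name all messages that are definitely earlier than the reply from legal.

Directly stated before the reply from legal: the revised draft and the status update.
The follow-up reaches the reply from legal via the follow-up → the revised draft → the reply from legal.
The out-of-office reply reaches the reply from legal via the out-of-office reply → the revised draft → the reply from legal.

the follow-up, the out-of-office reply, the revised draft, the status update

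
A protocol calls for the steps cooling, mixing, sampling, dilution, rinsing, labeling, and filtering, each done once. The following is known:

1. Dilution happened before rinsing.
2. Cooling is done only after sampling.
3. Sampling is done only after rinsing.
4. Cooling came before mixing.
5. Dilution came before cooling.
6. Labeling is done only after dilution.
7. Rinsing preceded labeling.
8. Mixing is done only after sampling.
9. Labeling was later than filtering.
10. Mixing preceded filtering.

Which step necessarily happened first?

dilution

Dilution has a chain of constraints placing it before every other step, so dilution must be first.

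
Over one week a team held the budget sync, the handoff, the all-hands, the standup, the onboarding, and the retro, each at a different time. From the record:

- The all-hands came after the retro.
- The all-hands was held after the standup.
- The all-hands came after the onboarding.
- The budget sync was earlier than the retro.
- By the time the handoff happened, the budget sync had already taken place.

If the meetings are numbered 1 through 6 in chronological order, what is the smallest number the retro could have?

2

The budget sync must come before the retro — 1 forced predecessor.
Nothing else is forced ahead of the retro, so its earliest slot is position 1 + 1 = 2.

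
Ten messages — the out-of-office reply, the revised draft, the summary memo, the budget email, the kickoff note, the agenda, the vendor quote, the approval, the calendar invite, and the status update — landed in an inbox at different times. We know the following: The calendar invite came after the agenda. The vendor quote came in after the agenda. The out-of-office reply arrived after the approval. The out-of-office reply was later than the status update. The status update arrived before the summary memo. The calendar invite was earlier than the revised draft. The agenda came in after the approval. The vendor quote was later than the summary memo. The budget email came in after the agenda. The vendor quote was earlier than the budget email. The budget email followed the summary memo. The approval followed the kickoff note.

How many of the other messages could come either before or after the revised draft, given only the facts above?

5

Forced before the revised draft: the agenda, the approval, the calendar invite, and the kickoff note.
That leaves the budget email, the out-of-office reply, the status update, the summary memo, and the vendor quote with no forced order relative to the revised draft — 5.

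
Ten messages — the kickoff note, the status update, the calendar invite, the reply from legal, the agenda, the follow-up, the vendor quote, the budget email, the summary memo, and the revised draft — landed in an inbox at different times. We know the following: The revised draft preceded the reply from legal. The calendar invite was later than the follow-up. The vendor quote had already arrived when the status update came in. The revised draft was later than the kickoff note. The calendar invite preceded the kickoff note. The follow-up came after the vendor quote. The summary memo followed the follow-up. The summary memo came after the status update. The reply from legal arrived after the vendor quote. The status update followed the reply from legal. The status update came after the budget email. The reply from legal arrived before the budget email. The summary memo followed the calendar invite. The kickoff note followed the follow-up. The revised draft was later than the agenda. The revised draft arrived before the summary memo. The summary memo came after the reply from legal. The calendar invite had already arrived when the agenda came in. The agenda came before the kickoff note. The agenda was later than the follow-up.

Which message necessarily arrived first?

the vendor quote

The vendor quote has a chain of constraints placing it before every other message, so the vendor quote must be first.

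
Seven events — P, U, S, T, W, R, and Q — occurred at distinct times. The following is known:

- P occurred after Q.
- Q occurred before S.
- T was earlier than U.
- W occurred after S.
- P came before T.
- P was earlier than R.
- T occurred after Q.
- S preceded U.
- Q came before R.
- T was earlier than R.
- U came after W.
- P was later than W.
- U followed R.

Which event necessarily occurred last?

Every other event has a chain of constraints placing it before U, so U is last.

U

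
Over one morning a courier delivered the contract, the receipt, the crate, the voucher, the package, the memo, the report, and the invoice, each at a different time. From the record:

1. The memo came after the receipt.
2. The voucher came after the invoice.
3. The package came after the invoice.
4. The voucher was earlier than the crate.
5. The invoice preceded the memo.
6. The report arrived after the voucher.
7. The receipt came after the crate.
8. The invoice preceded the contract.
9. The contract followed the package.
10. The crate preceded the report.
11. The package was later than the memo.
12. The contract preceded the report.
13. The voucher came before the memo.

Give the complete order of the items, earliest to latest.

the invoice, the voucher, the crate, the receipt, the memo, the package, the contract, the report

The constraints fix every adjacent pair, so only one ordering works:
the invoice → the voucher → the crate → the receipt → the memo → the package → the contract → the report.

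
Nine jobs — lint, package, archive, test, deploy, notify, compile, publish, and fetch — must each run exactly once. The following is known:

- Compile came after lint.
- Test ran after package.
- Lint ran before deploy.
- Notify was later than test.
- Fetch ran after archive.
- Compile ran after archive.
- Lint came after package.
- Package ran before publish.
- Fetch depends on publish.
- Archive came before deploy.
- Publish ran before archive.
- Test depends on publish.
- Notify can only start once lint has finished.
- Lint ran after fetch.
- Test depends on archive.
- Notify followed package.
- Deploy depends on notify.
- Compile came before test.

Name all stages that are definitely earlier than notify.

archive, compile, fetch, lint, package, publish, test

Directly stated before notify: lint, package, and test.
Archive reaches notify via archive → test → notify.
Compile reaches notify via compile → test → notify.
Fetch reaches notify via fetch → lint → notify.
Likewise publish reaches notify by chaining the stated constraints.
No chain forces deploy ahead of notify.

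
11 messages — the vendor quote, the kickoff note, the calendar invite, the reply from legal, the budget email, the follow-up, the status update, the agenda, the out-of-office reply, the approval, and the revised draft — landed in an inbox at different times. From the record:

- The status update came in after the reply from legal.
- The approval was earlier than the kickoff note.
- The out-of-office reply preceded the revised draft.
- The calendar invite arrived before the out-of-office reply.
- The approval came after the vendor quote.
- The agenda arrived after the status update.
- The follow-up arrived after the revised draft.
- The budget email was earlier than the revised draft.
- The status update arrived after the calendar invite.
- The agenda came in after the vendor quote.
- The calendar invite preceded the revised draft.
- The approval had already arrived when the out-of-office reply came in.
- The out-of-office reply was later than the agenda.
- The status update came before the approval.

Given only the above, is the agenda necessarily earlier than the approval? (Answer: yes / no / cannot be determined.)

cannot be determined

No chain of stated constraints runs from the agenda to the approval, and none runs from the approval to the agenda either.
So the relative order of the agenda and the approval is not fixed by the given facts.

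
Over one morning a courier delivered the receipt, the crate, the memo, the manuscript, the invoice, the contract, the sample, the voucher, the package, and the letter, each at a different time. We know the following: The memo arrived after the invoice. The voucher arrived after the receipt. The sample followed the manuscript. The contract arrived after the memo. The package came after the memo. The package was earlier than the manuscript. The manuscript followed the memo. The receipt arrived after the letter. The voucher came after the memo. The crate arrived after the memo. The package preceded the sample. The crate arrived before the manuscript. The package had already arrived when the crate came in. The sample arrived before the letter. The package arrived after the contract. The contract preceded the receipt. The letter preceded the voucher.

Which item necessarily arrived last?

Every other item has a chain of constraints placing it before the voucher, so the voucher is last.

the voucher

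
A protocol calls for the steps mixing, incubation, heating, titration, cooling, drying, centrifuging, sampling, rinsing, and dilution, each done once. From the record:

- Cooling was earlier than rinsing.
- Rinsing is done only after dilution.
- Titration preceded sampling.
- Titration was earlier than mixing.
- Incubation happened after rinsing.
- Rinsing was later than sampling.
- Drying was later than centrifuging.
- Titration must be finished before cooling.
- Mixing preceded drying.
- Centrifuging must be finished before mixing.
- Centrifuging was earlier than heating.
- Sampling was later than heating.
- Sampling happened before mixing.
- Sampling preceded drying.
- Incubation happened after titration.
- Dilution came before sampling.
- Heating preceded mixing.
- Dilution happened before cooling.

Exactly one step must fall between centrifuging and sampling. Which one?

Tracing the constraints gives centrifuging → heating → sampling, so heating sits after centrifuging and before sampling.
No other step is forced both after centrifuging and before sampling.

heating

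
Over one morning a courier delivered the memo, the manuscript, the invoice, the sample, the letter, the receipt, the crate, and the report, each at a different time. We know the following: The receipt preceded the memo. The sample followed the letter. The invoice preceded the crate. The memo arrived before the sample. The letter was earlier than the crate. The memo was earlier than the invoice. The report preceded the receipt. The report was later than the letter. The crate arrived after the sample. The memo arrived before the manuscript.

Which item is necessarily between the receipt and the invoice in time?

the memo

Tracing the constraints gives the receipt → the memo → the invoice, so the memo sits after the receipt and before the invoice.
No other item is forced both after the receipt and before the invoice.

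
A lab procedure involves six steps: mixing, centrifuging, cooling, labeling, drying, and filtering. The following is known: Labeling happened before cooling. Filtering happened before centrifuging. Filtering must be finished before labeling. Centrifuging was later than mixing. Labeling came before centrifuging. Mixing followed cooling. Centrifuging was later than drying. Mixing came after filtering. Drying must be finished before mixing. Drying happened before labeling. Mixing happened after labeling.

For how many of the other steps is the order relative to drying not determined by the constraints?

Forced after drying: centrifuging, cooling, labeling, and mixing.
That leaves filtering with no forced order relative to drying — 1.

1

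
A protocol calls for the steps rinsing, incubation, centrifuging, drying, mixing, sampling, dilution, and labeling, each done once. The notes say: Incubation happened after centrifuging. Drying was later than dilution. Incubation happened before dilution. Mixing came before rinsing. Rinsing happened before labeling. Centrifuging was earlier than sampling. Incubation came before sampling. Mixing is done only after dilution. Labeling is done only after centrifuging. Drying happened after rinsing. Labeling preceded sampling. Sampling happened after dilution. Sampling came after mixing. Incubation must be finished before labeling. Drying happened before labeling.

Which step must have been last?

Every other step has a chain of constraints placing it before sampling, so sampling is last.

sampling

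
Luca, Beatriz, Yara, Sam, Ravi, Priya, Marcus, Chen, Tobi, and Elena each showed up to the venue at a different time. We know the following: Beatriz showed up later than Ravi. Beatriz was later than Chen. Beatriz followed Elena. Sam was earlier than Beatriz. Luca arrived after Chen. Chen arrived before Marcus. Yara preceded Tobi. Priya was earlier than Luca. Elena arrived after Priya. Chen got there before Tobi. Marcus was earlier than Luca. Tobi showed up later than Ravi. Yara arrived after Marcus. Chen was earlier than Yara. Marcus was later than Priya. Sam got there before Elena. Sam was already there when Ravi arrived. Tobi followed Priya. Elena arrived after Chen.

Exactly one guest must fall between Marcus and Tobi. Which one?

Tracing the constraints gives Marcus → Yara → Tobi, so Yara sits after Marcus and before Tobi.
No other guest is forced both after Marcus and before Tobi.

Yara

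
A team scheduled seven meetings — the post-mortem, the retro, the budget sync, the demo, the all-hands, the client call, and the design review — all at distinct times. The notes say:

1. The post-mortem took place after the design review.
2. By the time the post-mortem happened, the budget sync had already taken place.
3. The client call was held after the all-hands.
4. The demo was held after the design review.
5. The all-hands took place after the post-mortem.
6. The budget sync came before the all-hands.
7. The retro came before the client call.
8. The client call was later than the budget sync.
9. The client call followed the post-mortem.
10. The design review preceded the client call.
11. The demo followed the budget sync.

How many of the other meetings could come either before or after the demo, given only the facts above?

4

Forced before the demo: the budget sync and the design review.
That leaves the all-hands, the client call, the post-mortem, and the retro with no forced order relative to the demo — 4.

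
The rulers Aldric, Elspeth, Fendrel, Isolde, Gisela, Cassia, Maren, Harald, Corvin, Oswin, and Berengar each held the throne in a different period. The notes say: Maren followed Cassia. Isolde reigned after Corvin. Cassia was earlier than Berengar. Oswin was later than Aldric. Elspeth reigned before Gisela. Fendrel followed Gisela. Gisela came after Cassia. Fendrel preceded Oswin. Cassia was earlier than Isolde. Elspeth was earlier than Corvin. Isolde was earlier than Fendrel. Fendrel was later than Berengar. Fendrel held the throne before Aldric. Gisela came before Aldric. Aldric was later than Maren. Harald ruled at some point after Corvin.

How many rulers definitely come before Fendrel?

6

Directly stated before Fendrel: Berengar, Gisela, and Isolde.
Cassia reaches Fendrel via Cassia → Isolde → Fendrel.
Corvin reaches Fendrel via Corvin → Isolde → Fendrel.
Elspeth reaches Fendrel via Elspeth → Gisela → Fendrel.
No chain forces Oswin (or any of the others) ahead of Fendrel.
That's Berengar, Cassia, Corvin, Elspeth, Gisela, and Isolde — 6 in all.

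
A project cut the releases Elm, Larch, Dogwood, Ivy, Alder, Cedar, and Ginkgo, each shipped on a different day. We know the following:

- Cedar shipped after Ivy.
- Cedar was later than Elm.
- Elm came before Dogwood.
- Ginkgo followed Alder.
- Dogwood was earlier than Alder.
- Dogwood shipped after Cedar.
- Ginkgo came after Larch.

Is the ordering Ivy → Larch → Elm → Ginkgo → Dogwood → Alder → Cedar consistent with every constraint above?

The constraints require Alder before Ginkgo, but in the proposed sequence Ginkgo appears ahead of Alder. That one violation is enough.

no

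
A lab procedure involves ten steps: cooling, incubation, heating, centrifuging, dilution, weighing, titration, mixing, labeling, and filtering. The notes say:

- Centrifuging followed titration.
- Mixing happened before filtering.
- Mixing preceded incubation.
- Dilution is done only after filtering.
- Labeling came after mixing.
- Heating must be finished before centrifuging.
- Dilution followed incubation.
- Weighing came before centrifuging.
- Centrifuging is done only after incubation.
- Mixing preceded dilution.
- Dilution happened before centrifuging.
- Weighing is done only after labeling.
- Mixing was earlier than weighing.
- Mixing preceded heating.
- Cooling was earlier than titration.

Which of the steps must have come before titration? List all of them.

cooling

Directly stated before titration: cooling.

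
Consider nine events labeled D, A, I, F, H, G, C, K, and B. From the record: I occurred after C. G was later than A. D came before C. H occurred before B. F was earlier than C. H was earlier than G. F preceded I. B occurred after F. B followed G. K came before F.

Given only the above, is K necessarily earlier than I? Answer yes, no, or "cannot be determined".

Chain the constraints: K → F → I. Each link is directly stated, so K comes before I.

yes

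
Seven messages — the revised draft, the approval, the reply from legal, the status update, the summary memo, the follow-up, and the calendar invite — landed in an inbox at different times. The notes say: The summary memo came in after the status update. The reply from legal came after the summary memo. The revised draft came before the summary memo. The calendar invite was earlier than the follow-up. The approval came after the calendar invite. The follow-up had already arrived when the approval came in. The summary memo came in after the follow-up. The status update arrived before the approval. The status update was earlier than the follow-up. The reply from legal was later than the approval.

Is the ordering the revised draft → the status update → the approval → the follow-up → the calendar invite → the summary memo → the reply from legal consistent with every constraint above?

no

The constraints require the calendar invite before the follow-up, but in the proposed sequence the follow-up appears ahead of the calendar invite. That one violation is enough.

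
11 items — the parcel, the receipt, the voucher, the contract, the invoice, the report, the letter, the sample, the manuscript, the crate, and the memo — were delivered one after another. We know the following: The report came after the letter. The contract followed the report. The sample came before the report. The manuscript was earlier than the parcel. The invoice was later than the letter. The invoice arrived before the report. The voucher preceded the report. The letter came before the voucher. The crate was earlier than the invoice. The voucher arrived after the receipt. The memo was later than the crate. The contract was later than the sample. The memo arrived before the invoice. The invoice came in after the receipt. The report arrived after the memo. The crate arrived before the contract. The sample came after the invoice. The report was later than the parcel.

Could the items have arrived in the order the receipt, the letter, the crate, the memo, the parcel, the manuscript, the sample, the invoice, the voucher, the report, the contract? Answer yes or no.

The constraints require the invoice before the sample, but in the proposed sequence the sample appears ahead of the invoice. That one violation is enough.

no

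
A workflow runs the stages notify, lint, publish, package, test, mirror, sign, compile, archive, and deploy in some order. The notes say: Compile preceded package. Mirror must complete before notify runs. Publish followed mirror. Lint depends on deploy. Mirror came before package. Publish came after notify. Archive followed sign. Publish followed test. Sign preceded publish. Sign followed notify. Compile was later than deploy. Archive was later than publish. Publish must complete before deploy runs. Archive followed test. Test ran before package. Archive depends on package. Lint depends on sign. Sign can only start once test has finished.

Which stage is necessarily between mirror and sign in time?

Tracing the constraints gives mirror → notify → sign, so notify sits after mirror and before sign.
No other stage is forced both after mirror and before sign.

notify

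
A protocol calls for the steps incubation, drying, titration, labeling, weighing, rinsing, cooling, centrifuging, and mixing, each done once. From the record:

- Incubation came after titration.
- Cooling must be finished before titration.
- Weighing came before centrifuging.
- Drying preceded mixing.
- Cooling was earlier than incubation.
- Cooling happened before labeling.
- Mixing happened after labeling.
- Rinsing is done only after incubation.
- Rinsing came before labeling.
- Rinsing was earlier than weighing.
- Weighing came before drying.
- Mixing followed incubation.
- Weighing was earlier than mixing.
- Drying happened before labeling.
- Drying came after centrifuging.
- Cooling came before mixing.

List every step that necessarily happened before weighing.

cooling, incubation, rinsing, titration

Directly stated before weighing: rinsing.
Cooling reaches weighing via cooling → incubation → rinsing → weighing.
Incubation reaches weighing via incubation → rinsing → weighing.
Titration reaches weighing via titration → incubation → rinsing → weighing.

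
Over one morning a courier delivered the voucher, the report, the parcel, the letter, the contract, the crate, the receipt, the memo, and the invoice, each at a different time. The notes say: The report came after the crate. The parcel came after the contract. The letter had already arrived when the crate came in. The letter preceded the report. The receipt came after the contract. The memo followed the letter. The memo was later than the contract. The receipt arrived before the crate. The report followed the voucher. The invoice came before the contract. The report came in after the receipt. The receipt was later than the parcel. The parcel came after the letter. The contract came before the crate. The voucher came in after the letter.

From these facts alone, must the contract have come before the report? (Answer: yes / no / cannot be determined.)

Chain the constraints: the contract → the crate → the report. Each link is directly stated, so the contract comes before the report.

yes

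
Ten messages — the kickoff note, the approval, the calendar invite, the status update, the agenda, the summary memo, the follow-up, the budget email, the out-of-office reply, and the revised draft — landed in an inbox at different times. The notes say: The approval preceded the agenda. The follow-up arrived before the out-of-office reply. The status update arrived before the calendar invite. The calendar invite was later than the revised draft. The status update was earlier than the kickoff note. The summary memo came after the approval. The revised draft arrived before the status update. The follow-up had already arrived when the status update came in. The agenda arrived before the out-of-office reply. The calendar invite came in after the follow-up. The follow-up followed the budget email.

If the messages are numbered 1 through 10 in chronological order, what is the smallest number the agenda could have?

The approval must come before the agenda — 1 forced predecessor.
Nothing else is forced ahead of the agenda, so its earliest slot is position 1 + 1 = 2.

2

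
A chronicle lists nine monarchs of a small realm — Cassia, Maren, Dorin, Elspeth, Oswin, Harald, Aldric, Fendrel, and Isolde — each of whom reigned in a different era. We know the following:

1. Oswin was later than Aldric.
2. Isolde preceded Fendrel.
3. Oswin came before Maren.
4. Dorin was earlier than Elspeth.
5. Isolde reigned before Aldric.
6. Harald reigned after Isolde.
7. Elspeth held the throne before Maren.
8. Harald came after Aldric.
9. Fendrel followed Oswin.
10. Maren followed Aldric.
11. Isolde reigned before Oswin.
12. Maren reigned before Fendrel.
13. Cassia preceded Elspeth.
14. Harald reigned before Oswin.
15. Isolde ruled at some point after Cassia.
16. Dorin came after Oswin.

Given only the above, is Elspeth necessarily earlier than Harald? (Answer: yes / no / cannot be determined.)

Tracing the constraints gives Harald → Oswin → Dorin → Elspeth, so Harald must come before Elspeth.
That means Elspeth cannot be before Harald.

no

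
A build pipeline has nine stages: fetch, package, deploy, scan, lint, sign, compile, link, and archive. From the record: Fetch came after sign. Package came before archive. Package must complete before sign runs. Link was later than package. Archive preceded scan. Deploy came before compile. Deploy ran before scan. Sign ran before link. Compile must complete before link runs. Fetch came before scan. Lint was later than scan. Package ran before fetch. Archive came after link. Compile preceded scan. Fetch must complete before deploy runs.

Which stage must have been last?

Every other stage has a chain of constraints placing it before lint, so lint is last.

lint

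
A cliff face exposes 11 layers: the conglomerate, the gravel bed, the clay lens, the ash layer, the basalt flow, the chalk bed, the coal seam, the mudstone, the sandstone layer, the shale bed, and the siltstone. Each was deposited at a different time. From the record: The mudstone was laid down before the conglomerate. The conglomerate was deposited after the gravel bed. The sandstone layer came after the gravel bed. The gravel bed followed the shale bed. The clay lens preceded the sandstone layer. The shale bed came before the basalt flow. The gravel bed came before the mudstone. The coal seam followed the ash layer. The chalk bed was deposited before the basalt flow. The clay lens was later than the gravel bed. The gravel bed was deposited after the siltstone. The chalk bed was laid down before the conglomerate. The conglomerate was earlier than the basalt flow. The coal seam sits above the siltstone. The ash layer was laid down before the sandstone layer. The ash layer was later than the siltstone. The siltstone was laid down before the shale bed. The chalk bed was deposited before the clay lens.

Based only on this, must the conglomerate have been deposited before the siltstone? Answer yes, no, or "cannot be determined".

Tracing the constraints gives the siltstone → the gravel bed → the conglomerate, so the siltstone must come before the conglomerate.
That means the conglomerate cannot be before the siltstone.

no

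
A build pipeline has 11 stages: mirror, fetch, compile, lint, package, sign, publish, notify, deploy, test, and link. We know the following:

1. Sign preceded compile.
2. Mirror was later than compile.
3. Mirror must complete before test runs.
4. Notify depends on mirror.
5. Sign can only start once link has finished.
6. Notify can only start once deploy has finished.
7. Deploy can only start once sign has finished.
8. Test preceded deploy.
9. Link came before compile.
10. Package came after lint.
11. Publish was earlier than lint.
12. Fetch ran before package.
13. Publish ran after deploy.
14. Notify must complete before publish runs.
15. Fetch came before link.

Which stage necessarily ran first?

fetch

Fetch has a chain of constraints placing it before every other stage, so fetch must be first.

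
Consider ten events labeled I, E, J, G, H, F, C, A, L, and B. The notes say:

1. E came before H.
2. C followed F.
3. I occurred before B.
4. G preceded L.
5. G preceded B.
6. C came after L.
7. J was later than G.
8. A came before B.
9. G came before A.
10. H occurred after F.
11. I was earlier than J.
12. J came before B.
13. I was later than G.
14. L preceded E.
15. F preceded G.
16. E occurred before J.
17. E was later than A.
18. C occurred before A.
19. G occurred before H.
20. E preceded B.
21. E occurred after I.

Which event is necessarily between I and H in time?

Tracing the constraints gives I → E → H, so E sits after I and before H.
No other event is forced both after I and before H.

E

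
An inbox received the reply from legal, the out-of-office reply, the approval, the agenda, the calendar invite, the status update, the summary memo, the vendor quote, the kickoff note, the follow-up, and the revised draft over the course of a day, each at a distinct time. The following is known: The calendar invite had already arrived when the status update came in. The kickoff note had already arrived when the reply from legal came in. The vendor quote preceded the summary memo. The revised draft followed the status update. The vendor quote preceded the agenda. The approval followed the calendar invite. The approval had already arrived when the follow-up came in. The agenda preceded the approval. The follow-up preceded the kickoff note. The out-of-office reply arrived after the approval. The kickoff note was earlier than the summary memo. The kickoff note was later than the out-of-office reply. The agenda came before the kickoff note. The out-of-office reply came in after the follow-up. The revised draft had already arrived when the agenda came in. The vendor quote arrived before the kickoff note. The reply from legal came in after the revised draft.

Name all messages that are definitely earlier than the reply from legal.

the agenda, the approval, the calendar invite, the follow-up, the kickoff note, the out-of-office reply, the revised draft, the status update, the vendor quote

Directly stated before the reply from legal: the kickoff note and the revised draft.
The agenda reaches the reply from legal via the agenda → the kickoff note → the reply from legal.
The approval reaches the reply from legal via the approval → the out-of-office reply → the kickoff note → the reply from legal.
The calendar invite reaches the reply from legal via the calendar invite → the status update → the revised draft → the reply from legal.
Likewise the follow-up, the out-of-office reply, the status update, and the vendor quote each reach the reply from legal by chaining the stated constraints.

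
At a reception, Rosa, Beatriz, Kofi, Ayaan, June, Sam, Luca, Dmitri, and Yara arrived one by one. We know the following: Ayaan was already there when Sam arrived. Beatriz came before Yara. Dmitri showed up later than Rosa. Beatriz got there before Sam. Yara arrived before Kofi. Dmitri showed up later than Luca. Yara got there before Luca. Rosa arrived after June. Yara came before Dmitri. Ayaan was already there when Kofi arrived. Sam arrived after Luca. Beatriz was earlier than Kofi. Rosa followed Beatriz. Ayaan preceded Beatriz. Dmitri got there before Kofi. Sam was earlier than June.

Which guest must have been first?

Ayaan

Ayaan has a chain of constraints placing them before every other guest, so Ayaan must be first.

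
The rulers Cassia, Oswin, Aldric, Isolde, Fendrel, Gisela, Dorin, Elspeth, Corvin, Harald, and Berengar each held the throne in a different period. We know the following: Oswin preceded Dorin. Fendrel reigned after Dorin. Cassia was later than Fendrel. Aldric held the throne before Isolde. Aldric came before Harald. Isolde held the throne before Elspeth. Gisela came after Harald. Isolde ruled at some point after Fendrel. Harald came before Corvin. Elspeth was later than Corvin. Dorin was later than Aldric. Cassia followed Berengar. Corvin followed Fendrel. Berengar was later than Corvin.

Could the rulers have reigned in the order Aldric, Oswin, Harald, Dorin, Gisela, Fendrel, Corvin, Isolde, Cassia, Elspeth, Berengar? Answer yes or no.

The constraints require Berengar before Cassia, but in the proposed sequence Cassia appears ahead of Berengar. That one violation is enough.

no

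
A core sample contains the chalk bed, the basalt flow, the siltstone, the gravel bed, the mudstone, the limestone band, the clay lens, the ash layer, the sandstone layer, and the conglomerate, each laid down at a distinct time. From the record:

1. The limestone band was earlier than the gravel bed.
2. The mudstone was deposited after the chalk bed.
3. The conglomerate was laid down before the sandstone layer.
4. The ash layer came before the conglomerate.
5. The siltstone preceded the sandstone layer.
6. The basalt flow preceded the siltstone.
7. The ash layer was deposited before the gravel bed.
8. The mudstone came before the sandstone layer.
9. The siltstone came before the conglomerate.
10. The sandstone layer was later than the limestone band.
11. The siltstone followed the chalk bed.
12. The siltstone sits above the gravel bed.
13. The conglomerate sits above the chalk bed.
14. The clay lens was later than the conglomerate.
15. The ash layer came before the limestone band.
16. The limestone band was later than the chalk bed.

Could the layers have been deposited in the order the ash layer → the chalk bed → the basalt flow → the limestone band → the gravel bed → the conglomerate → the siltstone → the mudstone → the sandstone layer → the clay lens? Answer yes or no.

no

The constraints require the siltstone before the conglomerate, but in the proposed sequence the conglomerate appears ahead of the siltstone. That one violation is enough.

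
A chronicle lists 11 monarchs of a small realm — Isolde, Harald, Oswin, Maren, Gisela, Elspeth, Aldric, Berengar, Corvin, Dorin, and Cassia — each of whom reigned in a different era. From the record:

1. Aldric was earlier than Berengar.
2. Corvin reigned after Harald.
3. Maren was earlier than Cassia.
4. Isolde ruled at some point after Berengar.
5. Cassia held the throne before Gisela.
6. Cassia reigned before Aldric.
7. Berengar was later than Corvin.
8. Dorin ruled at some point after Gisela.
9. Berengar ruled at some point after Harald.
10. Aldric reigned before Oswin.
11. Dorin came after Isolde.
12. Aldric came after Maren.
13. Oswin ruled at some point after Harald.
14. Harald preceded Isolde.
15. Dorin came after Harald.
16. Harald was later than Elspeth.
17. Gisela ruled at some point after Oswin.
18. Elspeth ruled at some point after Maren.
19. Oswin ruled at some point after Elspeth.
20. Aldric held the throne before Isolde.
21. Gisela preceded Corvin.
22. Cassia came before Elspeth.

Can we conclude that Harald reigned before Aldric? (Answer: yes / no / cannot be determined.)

cannot be determined

No chain of stated constraints runs from Harald to Aldric, and none runs from Aldric to Harald either.
So the relative order of Harald and Aldric is not fixed by the given facts.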